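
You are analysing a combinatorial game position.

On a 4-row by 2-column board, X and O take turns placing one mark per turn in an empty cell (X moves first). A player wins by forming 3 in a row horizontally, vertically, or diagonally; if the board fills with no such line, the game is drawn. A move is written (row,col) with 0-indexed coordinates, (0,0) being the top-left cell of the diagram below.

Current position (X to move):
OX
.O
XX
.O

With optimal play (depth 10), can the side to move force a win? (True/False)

X winning at [OX/.O/XX/.O]: False

ply 1, X at OX/.O/XX/.O | (1,0)=+0→OX/XO/XX/.O*; (3,0)=+0→OX/.O/XX/XO
ply 2, O at OX/XO/XX/.O | (3,0)=+0→OX/XO/XX/OO*
ply 3: OX/XO/XX/OO is terminal +0 (X); from OX/.O/XX/.O depth 10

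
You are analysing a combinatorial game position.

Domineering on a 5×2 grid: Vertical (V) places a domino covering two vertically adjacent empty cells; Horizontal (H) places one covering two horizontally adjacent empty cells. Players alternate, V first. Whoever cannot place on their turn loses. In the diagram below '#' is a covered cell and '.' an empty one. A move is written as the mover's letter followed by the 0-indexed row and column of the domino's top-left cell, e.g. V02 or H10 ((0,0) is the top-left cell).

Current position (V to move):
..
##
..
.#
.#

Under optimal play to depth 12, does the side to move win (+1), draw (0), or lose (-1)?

[../##/../.#/.#] V move#1: V20:-1/../##/#./##/.#*, V30:-1/../##/../##/##
[../##/#./##/.#] H move#2: H00:+1/##/##/#./##/.#*
[##/##/#./##/.#] end (terminal -1, V#3); searched ../##/../.#/.# to 12

value(../##/../.#/.#, V) = -1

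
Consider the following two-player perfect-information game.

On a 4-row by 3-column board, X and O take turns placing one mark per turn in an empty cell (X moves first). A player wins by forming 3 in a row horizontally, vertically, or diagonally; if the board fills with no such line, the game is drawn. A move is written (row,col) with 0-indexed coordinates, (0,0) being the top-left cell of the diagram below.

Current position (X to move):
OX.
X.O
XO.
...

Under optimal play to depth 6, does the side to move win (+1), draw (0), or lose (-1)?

p1 X@[OX./X.O/XO./...]: (0,2)[OXX/X.O/XO./...]-1 (1,1)[OX./XXO/XO./...]-1 (2,2)[OX./X.O/XOX/...]-1 (3,0)[OX./X.O/XO./X..]+1* (3,1)[OX./X.O/XO./.X.]-1 (3,2)[OX./X.O/XO./..X]-1
p2 O@[OX./X.O/XO./X..] terminal -1; root [OX./X.O/XO./...] d6

value(OX./X.O/XO./..., X) = +1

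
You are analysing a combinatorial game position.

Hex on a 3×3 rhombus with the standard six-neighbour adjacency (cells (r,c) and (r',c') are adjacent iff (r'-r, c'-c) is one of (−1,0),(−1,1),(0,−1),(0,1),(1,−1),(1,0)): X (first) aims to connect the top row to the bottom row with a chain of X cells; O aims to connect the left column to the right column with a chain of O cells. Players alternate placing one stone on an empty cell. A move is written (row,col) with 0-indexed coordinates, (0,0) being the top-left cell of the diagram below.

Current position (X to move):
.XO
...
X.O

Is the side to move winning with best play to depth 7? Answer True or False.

X winning at [.XO/.../X.O]: True

ply 1, X at .XO/.../X.O | (0,0)=+1→XXO/.../X.O*; (1,0)=+1→.XO/X../X.O; (1,1)=+1→.XO/.X./X.O; (1,2)=+1→.XO/..X/X.O; (2,1)=+1→.XO/.../XXO
ply 2, O at XXO/.../X.O | (1,0)=-1→XXO/O../X.O*; (1,1)=-1→XXO/.O./X.O; (1,2)=-1→XXO/..O/X.O; (2,1)=-1→XXO/.../XOO
ply 3, X at XXO/O../X.O | (1,1)=+1→XXO/OX./X.O*; (1,2)=-1→XXO/O.X/X.O; (2,1)=-1→XXO/O../XXO
ply 4: XXO/OX./X.O is terminal -1 (O); from .XO/.../X.O depth 7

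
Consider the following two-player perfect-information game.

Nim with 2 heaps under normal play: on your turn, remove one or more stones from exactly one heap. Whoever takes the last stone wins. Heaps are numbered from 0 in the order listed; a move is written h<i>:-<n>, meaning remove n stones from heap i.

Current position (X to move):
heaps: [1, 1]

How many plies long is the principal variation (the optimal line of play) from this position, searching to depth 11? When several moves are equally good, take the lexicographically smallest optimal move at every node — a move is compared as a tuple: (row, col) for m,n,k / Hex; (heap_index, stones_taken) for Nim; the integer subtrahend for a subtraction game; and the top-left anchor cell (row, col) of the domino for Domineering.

PV length from [(1,1)]: 2 plies

[(1,1)] X move#1: h0:-1:-1/(0,1)*, h1:-1:-1/(1,0)
[(0,1)] O move#2: h1:-1:+1/(0,0)*
[(0,0)] end (terminal -1, X#3); searched (1,1) to 11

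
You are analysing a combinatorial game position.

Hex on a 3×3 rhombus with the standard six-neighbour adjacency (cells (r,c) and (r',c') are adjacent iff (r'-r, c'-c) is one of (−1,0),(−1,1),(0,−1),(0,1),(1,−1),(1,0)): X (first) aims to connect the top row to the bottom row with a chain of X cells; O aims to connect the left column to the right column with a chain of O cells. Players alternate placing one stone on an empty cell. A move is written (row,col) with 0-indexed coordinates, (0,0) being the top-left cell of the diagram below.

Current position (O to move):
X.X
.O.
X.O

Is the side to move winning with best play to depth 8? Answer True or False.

O winning at [X.X/.O./X.O]: True

ply 1, O at X.X/.O./X.O | (0,1)=-1→XOX/.O./X.O; (1,0)=+1→X.X/OO./X.O*; (1,2)=-1→X.X/.OO/X.O; (2,1)=-1→X.X/.O./XOO
ply 2, X at X.X/OO./X.O | (0,1)=-1→XXX/OO./X.O*; (1,2)=-1→X.X/OOX/X.O; (2,1)=-1→X.X/OO./XXO
ply 3, O at XXX/OO./X.O | (1,2)=+1→XXX/OOO/X.O*; (2,1)=+1→XXX/OO./XOO
ply 4: XXX/OOO/X.O is terminal -1 (X); from X.X/.O./X.O depth 8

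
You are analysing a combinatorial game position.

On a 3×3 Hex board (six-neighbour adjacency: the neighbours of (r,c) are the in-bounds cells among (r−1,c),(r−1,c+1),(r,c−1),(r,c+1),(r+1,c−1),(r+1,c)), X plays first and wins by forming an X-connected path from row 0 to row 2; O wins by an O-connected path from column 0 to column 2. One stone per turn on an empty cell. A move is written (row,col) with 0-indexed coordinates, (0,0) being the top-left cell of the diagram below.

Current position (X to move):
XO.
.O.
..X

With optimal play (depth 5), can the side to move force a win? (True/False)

ply 1, X at XO./.O./..X | (0,2)=-1→XOX/.O./..X*; (1,0)=-1→XO./XO./..X; (1,2)=-1→XO./.OX/..X; (2,0)=-1→XO./.O./X.X; (2,1)=-1→XO./.O./.XX
ply 2, O at XOX/.O./..X | (1,0)=-1→XOX/OO./..X; (1,2)=+1→XOX/.OO/..X*; (2,0)=-1→XOX/.O./O.X; (2,1)=-1→XOX/.O./.OX
ply 3, X at XOX/.OO/..X | (1,0)=-1→XOX/XOO/..X*; (2,0)=-1→XOX/.OO/X.X; (2,1)=-1→XOX/.OO/.XX
ply 4, O at XOX/XOO/..X | (2,0)=+1→XOX/XOO/O.X*; (2,1)=-1→XOX/XOO/.OX
ply 5: XOX/XOO/O.X is terminal -1 (X); from XO./.O./..X depth 5

X winning at [XO./.O./..X]: False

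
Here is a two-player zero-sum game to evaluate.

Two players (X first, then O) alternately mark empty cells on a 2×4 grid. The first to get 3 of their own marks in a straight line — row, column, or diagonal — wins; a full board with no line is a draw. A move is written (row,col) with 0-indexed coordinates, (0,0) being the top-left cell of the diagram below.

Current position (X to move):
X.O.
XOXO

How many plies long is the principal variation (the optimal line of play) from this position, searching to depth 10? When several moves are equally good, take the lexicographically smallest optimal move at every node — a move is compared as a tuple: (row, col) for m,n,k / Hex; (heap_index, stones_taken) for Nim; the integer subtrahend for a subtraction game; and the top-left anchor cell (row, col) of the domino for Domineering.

ply 1, X at X.O./XOXO | (0,1)=+0→XXO./XOXO*; (0,3)=+0→X.OX/XOXO
ply 2, O at XXO./XOXO | (0,3)=+0→XXOO/XOXO*
ply 3: XXOO/XOXO is terminal +0 (X); from X.O./XOXO depth 10

PV length from [X.O./XOXO]: 2 plies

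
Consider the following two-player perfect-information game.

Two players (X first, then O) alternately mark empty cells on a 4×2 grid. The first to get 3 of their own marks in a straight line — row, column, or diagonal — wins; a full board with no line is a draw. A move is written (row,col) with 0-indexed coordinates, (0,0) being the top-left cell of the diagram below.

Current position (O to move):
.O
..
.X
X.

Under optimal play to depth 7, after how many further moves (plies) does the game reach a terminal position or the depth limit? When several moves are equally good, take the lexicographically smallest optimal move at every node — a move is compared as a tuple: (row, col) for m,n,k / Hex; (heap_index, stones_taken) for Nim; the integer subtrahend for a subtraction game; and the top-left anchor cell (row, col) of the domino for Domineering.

[.O/../.X/X.] O move#1: (0,0):+0/OO/../.X/X.*, (1,0):+0/.O/O./.X/X., (1,1):+0/.O/.O/.X/X., (2,0):+0/.O/../OX/X., (3,1):+0/.O/../.X/XO
[OO/../.X/X.] X move#2: (1,0):+0/OO/X./.X/X.*, (1,1):+0/OO/.X/.X/X., (2,0):+0/OO/../XX/X., (3,1):+0/OO/../.X/XX
[OO/X./.X/X.] O move#3: (1,1):-1/OO/XO/.X/X., (2,0):+0/OO/X./OX/X.*, (3,1):-1/OO/X./.X/XO
[OO/X./OX/X.] X move#4: (1,1):+0/OO/XX/OX/X.*, (3,1):+0/OO/X./OX/XX
[OO/XX/OX/X.] O move#5: (3,1):+0/OO/XX/OX/XO*
[OO/XX/OX/XO] end (terminal +0, X#6); searched .O/../.X/X. to 7

PV length from [.O/../.X/X.]: 5 plies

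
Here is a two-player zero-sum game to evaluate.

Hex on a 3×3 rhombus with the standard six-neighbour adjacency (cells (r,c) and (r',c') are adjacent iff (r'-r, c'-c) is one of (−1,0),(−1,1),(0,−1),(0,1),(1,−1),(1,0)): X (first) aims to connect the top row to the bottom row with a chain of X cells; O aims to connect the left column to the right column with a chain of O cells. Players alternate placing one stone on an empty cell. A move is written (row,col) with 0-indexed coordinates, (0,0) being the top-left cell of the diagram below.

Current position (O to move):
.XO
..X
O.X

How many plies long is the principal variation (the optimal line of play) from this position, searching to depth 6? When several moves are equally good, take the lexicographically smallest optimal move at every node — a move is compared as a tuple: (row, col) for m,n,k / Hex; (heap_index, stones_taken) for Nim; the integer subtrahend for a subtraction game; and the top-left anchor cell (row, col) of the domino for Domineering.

PV length from [.XO/..X/O.X]: 1 ply

[.XO/..X/O.X] O move#1: (0,0):-1/OXO/..X/O.X, (1,0):-1/.XO/O.X/O.X, (1,1):+1/.XO/.OX/O.X*, (2,1):-1/.XO/..X/OOX
[.XO/.OX/O.X] end (terminal -1, X#2); searched .XO/..X/O.X to 6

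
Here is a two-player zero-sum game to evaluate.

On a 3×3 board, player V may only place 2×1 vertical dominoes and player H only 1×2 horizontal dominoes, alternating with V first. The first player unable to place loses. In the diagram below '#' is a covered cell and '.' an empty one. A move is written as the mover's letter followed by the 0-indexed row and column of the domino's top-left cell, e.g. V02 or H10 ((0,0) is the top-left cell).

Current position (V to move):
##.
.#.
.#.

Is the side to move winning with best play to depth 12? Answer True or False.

p1 V@[##./.#./.#.]: V02[###/.##/.#.]+1* V10[##./##./##.]+1 V12[##./.##/.##]+1
p2 H@[###/.##/.#.] terminal -1; root [##./.#./.#.] d12

V winning at [##./.#./.#.]: True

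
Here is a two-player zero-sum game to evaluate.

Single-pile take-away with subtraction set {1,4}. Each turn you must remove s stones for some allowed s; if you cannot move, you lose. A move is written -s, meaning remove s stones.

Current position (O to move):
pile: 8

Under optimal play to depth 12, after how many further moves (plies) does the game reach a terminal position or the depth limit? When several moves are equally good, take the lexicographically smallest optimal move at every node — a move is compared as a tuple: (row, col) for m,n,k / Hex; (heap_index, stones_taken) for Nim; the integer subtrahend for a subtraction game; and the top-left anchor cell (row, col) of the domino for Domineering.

PV length from [8]: 5 plies

[8] O move#1: -1:+1/7*, -4:-1/4
[7] X move#2: -1:-1/6*, -4:-1/3
[6] O move#3: -1:+1/5*, -4:+1/2
[5] X move#4: -1:-1/4*, -4:-1/1
[4] O move#5: -1:-1/3, -4:+1/0*
[0] end (terminal -1, X#6); searched 8 to 12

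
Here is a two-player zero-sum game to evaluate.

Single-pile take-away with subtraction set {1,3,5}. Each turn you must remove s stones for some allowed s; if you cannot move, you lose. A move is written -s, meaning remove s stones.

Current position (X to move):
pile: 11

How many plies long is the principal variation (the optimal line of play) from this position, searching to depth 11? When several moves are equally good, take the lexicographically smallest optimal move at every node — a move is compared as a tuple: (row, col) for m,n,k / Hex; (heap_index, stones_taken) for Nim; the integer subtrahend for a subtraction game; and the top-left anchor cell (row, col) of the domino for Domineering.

[11] X move#1: -1:+1/10*, -3:+1/8, -5:+1/6
[10] O move#2: -1:-1/9*, -3:-1/7, -5:-1/5
[9] X move#3: -1:+1/8*, -3:+1/6, -5:+1/4
[8] O move#4: -1:-1/7*, -3:-1/5, -5:-1/3
[7] X move#5: -1:+1/6*, -3:+1/4, -5:+1/2
[6] O move#6: -1:-1/5*, -3:-1/3, -5:-1/1
[5] X move#7: -1:+1/4*, -3:+1/2, -5:+1/0
[4] O move#8: -1:-1/3*, -3:-1/1
[3] X move#9: -1:+1/2*, -3:+1/0
[2] O move#10: -1:-1/1*
[1] X move#11: -1:+1/0*
[0] end (terminal -1, O#12); searched 11 to 11

PV length from [11]: 11 plies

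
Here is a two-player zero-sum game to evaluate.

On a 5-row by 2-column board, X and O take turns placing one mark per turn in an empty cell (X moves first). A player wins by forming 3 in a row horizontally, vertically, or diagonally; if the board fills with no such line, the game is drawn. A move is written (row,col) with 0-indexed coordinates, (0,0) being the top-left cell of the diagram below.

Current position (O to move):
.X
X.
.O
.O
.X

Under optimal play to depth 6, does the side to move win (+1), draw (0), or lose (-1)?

[.X/X./.O/.O/.X] O move#1: (0,0):+0/OX/X./.O/.O/.X, (1,1):+1/.X/XO/.O/.O/.X*, (2,0):+0/.X/X./OO/.O/.X, (3,0):+0/.X/X./.O/OO/.X, (4,0):+0/.X/X./.O/.O/OX
[.X/XO/.O/.O/.X] end (terminal -1, X#2); searched .X/X./.O/.O/.X to 6

value(.X/X./.O/.O/.X, O) = +1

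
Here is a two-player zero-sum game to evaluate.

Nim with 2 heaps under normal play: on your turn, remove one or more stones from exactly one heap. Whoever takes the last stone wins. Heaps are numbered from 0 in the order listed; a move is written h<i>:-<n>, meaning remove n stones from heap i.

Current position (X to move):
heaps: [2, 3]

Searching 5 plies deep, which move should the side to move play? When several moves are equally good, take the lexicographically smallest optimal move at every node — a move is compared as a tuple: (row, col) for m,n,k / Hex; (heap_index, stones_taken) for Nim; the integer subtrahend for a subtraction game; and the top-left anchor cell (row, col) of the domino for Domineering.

p1 X@[(2,3)]: h0:-1[(1,3)]-1 h0:-2[(0,3)]-1 h1:-1[(2,2)]+1* h1:-2[(2,1)]-1 h1:-3[(2,0)]-1
p2 O@[(2,2)]: h0:-1[(1,2)]-1* h0:-2[(0,2)]-1 h1:-1[(2,1)]-1 h1:-2[(2,0)]-1
p3 X@[(1,2)]: h0:-1[(0,2)]-1 h1:-1[(1,1)]+1* h1:-2[(1,0)]-1
p4 O@[(1,1)]: h0:-1[(0,1)]-1* h1:-1[(1,0)]-1
p5 X@[(0,1)]: h1:-1[(0,0)]+1*
p6 O@[(0,0)] terminal -1; root [(2,3)] d5

X's best at [(2,3)]: h1:-1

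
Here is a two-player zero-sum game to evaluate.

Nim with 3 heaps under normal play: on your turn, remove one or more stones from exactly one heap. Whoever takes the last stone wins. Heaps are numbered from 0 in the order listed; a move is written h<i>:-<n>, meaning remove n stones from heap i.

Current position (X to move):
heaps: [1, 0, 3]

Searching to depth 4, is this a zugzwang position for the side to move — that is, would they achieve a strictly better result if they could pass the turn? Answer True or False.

p1 X@[(1,0,3)]: h0:-1[(0,0,3)]-1 h2:-1[(1,0,2)]-1 h2:-2[(1,0,1)]+1* h2:-3[(1,0,0)]-1
p2 O@[(1,0,1)]: h0:-1[(0,0,1)]-1* h2:-1[(1,0,0)]-1
p3 X@[(0,0,1)]: h2:-1[(0,0,0)]+1*
p4 O@[(0,0,0)] terminal -1; root [(1,0,3)] d4
pass branch (O moves first from the same position):
  | p1 O@[(1,0,3)]: h0:-1[(0,0,3)]-1 h2:-1[(1,0,2)]-1 h2:-2[(1,0,1)]+1* h2:-3[(1,0,0)]-1
  | p2 X@[(1,0,1)]: h0:-1[(0,0,1)]-1* h2:-1[(1,0,0)]-1
  | p3 O@[(0,0,1)]: h2:-1[(0,0,0)]+1*
  | p4 X@[(0,0,0)] terminal -1; root [(1,0,3)] d4
X moving scores +1; X passing scores -1

zugzwang((1,0,3), X) = False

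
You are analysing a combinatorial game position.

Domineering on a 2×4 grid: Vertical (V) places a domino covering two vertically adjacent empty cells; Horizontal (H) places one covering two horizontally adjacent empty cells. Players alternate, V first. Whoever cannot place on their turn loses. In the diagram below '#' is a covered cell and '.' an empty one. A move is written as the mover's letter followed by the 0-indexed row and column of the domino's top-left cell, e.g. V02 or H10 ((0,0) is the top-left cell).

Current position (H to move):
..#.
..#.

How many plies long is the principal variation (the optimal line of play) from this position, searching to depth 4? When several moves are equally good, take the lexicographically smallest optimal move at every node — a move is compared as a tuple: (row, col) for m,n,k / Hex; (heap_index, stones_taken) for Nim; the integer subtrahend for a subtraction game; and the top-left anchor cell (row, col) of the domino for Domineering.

[..#./..#.] H move#1: H00:+1/###./..#.*, H10:+1/..#./###.
[###./..#.] V move#2: V03:-1/####/..##*
[####/..##] H move#3: H10:+1/####/####*
[####/####] end (terminal -1, V#4); searched ..#./..#. to 4

PV length from [..#./..#.]: 3 plies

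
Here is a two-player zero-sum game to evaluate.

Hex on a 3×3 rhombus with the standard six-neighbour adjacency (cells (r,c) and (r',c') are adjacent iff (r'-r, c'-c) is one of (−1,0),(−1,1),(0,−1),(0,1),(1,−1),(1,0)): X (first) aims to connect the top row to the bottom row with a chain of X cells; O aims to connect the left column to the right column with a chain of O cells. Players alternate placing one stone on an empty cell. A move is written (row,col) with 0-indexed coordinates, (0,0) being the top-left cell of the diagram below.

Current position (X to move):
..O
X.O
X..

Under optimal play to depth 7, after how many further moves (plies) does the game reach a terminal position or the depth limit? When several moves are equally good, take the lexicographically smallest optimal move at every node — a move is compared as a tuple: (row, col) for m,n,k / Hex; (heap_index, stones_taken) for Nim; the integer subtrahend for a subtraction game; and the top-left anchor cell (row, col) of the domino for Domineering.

PV length from [..O/X.O/X..]: 1 ply

ply 1, X at ..O/X.O/X.. | (0,0)=+1→X.O/X.O/X..*; (0,1)=+1→.XO/X.O/X..; (1,1)=+1→..O/XXO/X..; (2,1)=+1→..O/X.O/XX.; (2,2)=+1→..O/X.O/X.X
ply 2: X.O/X.O/X.. is terminal -1 (O); from ..O/X.O/X.. depth 7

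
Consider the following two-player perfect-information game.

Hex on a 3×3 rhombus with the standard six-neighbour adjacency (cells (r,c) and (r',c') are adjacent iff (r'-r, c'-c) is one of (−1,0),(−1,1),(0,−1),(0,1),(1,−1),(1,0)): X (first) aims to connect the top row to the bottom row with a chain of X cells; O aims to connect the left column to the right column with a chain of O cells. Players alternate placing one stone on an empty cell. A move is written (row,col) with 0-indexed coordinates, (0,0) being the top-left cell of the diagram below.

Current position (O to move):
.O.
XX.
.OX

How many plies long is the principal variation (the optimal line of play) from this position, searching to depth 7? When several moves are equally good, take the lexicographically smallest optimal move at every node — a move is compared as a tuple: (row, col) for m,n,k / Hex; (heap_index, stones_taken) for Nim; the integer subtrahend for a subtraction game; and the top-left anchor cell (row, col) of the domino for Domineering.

p1 O@[.O./XX./.OX]: (0,0)[OO./XX./.OX]-1* (0,2)[.OO/XX./.OX]-1 (1,2)[.O./XXO/.OX]-1 (2,0)[.O./XX./OOX]-1
p2 X@[OO./XX./.OX]: (0,2)[OOX/XX./.OX]+1* (1,2)[OO./XXX/.OX]-1 (2,0)[OO./XX./XOX]-1
p3 O@[OOX/XX./.OX]: (1,2)[OOX/XXO/.OX]-1* (2,0)[OOX/XX./OOX]-1
p4 X@[OOX/XXO/.OX]: (2,0)[OOX/XXO/XOX]+1*
p5 O@[OOX/XXO/XOX] terminal -1; root [.O./XX./.OX] d7

PV length from [.O./XX./.OX]: 4 plies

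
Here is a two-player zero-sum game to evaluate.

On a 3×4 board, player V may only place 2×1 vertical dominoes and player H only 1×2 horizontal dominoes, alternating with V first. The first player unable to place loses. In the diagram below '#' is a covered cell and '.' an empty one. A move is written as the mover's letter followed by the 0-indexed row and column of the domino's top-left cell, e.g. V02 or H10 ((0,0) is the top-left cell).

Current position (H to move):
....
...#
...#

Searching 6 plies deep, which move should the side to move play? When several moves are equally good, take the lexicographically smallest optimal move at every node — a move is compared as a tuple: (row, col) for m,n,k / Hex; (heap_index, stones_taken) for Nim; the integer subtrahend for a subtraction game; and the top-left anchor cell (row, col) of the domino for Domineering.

p1 H@[..../...#/...#]: H00[##../...#/...#]-1 H01[.##./...#/...#]-1 H02[..##/...#/...#]-1 H10[..../##.#/...#]+1* H11[..../.###/...#]+1 H20[..../...#/##.#]-1 H21[..../...#/.###]-1
p2 V@[..../##.#/...#]: V02[..#./####/...#]-1* V12[..../####/..##]-1
p3 H@[..#./####/...#]: H00[###./####/...#]+1* H20[..#./####/##.#]+1 H21[..#./####/.###]+1
p4 V@[###./####/...#] terminal -1; root [..../...#/...#] d6

H's best at [..../...#/...#]: H10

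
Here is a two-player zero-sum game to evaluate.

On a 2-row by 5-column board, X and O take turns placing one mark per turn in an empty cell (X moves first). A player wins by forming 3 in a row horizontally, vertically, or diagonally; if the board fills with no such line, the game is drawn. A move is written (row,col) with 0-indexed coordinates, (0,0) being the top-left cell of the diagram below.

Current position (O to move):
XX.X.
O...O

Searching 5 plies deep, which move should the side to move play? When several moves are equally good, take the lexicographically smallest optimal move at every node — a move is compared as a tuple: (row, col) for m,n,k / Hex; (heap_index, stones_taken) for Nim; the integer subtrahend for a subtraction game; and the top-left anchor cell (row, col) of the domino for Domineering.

p1 O@[XX.X./O...O]: (0,2)[XXOX./O...O]+0* (0,4)[XX.XO/O...O]-1 (1,1)[XX.X./OO..O]-1 (1,2)[XX.X./O.O.O]-1 (1,3)[XX.X./O..OO]-1
p2 X@[XXOX./O...O]: (0,4)[XXOXX/O...O]-1 (1,1)[XXOX./OX..O]+0* (1,2)[XXOX./O.X.O]+0 (1,3)[XXOX./O..XO]+0
p3 O@[XXOX./OX..O]: (0,4)[XXOXO/OX..O]+0* (1,2)[XXOX./OXO.O]+0 (1,3)[XXOX./OX.OO]+0
p4 X@[XXOXO/OX..O]: (1,2)[XXOXO/OXX.O]+0* (1,3)[XXOXO/OX.XO]+0
p5 O@[XXOXO/OXX.O]: (1,3)[XXOXO/OXXOO]+0*
p6 X@[XXOXO/OXXOO] terminal +0; root [XX.X./O...O] d5

O's best at [XX.X./O...O]: (0,2)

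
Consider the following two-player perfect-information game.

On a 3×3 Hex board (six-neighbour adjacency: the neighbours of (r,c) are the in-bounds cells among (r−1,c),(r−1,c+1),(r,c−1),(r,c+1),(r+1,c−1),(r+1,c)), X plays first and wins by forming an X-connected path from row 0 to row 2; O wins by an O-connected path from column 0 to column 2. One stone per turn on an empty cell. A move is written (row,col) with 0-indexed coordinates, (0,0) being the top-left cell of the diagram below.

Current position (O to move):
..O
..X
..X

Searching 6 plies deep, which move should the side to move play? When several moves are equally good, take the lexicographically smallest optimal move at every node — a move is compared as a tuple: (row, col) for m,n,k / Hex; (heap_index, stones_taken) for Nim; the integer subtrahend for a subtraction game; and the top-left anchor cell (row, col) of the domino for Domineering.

O's best at [..O/..X/..X]: (0,0)

p1 O@[..O/..X/..X]: (0,0)[O.O/..X/..X]+1* (0,1)[.OO/..X/..X]+1 (1,0)[..O/O.X/..X]+1 (1,1)[..O/.OX/..X]+1 (2,0)[..O/..X/O.X]+1 (2,1)[..O/..X/.OX]-1
p2 X@[O.O/..X/..X]: (0,1)[OXO/..X/..X]-1* (1,0)[O.O/X.X/..X]-1 (1,1)[O.O/.XX/..X]-1 (2,0)[O.O/..X/X.X]-1 (2,1)[O.O/..X/.XX]-1
p3 O@[OXO/..X/..X]: (1,0)[OXO/O.X/..X]-1 (1,1)[OXO/.OX/..X]+1* (2,0)[OXO/..X/O.X]-1 (2,1)[OXO/..X/.OX]-1
p4 X@[OXO/.OX/..X]: (1,0)[OXO/XOX/..X]-1* (2,0)[OXO/.OX/X.X]-1 (2,1)[OXO/.OX/.XX]-1
p5 O@[OXO/XOX/..X]: (2,0)[OXO/XOX/O.X]+1* (2,1)[OXO/XOX/.OX]-1
p6 X@[OXO/XOX/O.X] terminal -1; root [..O/..X/..X] d6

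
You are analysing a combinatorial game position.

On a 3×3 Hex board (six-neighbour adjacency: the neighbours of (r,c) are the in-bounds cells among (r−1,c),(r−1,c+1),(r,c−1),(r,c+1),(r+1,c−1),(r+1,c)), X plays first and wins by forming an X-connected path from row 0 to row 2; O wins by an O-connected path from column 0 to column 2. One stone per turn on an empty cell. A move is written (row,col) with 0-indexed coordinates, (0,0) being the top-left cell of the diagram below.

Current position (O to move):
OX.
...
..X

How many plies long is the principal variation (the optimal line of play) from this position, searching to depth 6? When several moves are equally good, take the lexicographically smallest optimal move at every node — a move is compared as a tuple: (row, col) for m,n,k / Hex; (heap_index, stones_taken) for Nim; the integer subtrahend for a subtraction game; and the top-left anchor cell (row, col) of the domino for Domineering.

p1 O@[OX./.../..X]: (0,2)[OXO/.../..X]-1 (1,0)[OX./O../..X]-1 (1,1)[OX./.O./..X]+1* (1,2)[OX./..O/..X]-1 (2,0)[OX./.../O.X]-1 (2,1)[OX./.../.OX]-1
p2 X@[OX./.O./..X]: (0,2)[OXX/.O./..X]-1* (1,0)[OX./XO./..X]-1 (1,2)[OX./.OX/..X]-1 (2,0)[OX./.O./X.X]-1 (2,1)[OX./.O./.XX]-1
p3 O@[OXX/.O./..X]: (1,0)[OXX/OO./..X]-1 (1,2)[OXX/.OO/..X]+1* (2,0)[OXX/.O./O.X]-1 (2,1)[OXX/.O./.OX]-1
p4 X@[OXX/.OO/..X]: (1,0)[OXX/XOO/..X]-1* (2,0)[OXX/.OO/X.X]-1 (2,1)[OXX/.OO/.XX]-1
p5 O@[OXX/XOO/..X]: (2,0)[OXX/XOO/O.X]+1* (2,1)[OXX/XOO/.OX]-1
p6 X@[OXX/XOO/O.X] terminal -1; root [OX./.../..X] d6

PV length from [OX./.../..X]: 5 plies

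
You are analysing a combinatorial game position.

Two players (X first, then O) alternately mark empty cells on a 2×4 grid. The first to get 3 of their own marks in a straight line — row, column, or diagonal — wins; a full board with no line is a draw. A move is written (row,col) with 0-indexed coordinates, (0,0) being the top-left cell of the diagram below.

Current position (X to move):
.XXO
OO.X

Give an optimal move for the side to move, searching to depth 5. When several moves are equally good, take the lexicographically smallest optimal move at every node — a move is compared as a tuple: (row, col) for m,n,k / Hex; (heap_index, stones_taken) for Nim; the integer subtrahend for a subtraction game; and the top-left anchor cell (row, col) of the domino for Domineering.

X's best at [.XXO/OO.X]: (0,0)

p1 X@[.XXO/OO.X]: (0,0)[XXXO/OO.X]+1* (1,2)[.XXO/OOXX]+0
p2 O@[XXXO/OO.X] terminal -1; root [.XXO/OO.X] d5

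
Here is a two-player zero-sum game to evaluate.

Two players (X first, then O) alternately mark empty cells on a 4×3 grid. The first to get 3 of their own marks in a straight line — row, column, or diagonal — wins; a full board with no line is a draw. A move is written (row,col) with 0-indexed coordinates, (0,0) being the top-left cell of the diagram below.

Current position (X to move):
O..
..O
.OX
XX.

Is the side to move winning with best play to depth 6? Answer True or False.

p1 X@[O../..O/.OX/XX.]: (0,1)[OX./..O/.OX/XX.]+0 (0,2)[O.X/..O/.OX/XX.]+0 (1,0)[O../X.O/.OX/XX.]+1* (1,1)[O../.XO/.OX/XX.]+0 (2,0)[O../..O/XOX/XX.]+1 (3,2)[O../..O/.OX/XXX]+1
p2 O@[O../X.O/.OX/XX.]: (0,1)[OO./X.O/.OX/XX.]-1* (0,2)[O.O/X.O/.OX/XX.]-1 (1,1)[O../XOO/.OX/XX.]-1 (2,0)[O../X.O/OOX/XX.]-1 (3,2)[O../X.O/.OX/XXO]-1
p3 X@[OO./X.O/.OX/XX.]: (0,2)[OOX/X.O/.OX/XX.]-1 (1,1)[OO./XXO/.OX/XX.]-1 (2,0)[OO./X.O/XOX/XX.]+1* (3,2)[OO./X.O/.OX/XXX]+1
p4 O@[OO./X.O/XOX/XX.] terminal -1; root [O../..O/.OX/XX.] d6

X winning at [O../..O/.OX/XX.]: True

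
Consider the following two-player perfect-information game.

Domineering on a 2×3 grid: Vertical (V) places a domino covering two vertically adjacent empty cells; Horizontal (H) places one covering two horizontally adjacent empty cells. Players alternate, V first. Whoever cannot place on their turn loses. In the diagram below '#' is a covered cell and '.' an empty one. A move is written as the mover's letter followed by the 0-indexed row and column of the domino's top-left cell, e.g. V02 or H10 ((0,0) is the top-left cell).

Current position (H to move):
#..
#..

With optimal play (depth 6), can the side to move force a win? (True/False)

H winning at [#../#..]: True

ply 1, H at #../#.. | H01=+1→###/#..*; H11=+1→#../###
ply 2: ###/#.. is terminal -1 (V); from #../#.. depth 6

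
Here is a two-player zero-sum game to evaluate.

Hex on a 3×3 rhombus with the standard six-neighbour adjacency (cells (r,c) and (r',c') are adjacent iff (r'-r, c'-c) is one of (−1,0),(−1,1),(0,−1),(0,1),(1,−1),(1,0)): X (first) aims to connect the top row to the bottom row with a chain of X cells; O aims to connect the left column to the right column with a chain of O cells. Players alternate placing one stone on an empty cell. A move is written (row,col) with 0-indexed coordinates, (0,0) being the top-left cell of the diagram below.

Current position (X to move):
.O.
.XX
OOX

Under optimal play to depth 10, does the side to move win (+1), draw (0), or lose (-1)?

value(.O./.XX/OOX, X) = +1

p1 X@[.O./.XX/OOX]: (0,0)[XO./.XX/OOX]+1* (0,2)[.OX/.XX/OOX]+1 (1,0)[.O./XXX/OOX]+1
p2 O@[XO./.XX/OOX]: (0,2)[XOO/.XX/OOX]-1* (1,0)[XO./OXX/OOX]-1
p3 X@[XOO/.XX/OOX]: (1,0)[XOO/XXX/OOX]+1*
p4 O@[XOO/XXX/OOX] terminal -1; root [.O./.XX/OOX] d10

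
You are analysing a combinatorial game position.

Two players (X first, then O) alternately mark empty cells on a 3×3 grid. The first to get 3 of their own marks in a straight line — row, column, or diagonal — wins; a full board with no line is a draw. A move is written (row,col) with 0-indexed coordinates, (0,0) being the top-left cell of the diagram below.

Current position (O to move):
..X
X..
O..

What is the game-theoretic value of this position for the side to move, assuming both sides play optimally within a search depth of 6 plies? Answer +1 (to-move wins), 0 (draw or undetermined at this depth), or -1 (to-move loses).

p1 O@[..X/X../O..]: (0,0)[O.X/X../O..]-1 (0,1)[.OX/X../O..]-1 (1,1)[..X/XO./O..]+0* (1,2)[..X/X.O/O..]+0 (2,1)[..X/X../OO.]-1 (2,2)[..X/X../O.O]+0
p2 X@[..X/XO./O..]: (0,0)[X.X/XO./O..]+0* (0,1)[.XX/XO./O..]+0 (1,2)[..X/XOX/O..]-1 (2,1)[..X/XO./OX.]+0 (2,2)[..X/XO./O.X]+0
p3 O@[X.X/XO./O..]: (0,1)[XOX/XO./O..]+0* (1,2)[X.X/XOO/O..]-1 (2,1)[X.X/XO./OO.]-1 (2,2)[X.X/XO./O.O]-1
p4 X@[XOX/XO./O..]: (1,2)[XOX/XOX/O..]-1 (2,1)[XOX/XO./OX.]+0* (2,2)[XOX/XO./O.X]-1
p5 O@[XOX/XO./OX.]: (1,2)[XOX/XOO/OX.]+0* (2,2)[XOX/XO./OXO]+0
p6 X@[XOX/XOO/OX.]: (2,2)[XOX/XOO/OXX]+0*
p7 O@[XOX/XOO/OXX] terminal +0; root [..X/X../O..] d6

value(..X/X../O.., O) = 0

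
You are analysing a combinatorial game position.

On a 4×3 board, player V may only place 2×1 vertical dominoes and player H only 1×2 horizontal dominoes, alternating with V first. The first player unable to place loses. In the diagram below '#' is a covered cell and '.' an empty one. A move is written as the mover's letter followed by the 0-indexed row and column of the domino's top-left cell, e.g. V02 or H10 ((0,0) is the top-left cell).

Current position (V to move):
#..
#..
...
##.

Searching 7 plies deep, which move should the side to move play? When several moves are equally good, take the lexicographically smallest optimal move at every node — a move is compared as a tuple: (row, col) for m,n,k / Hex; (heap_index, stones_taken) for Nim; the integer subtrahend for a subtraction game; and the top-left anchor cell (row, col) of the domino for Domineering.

p1 V@[#../#../.../##.]: V01[##./##./.../##.]+1* V02[#.#/#.#/.../##.]+1 V11[#../##./.#./##.]+1 V12[#../#.#/..#/##.]+1 V22[#../#../..#/###]-1
p2 H@[##./##./.../##.]: H20[##./##./##./##.]-1* H21[##./##./.##/##.]-1
p3 V@[##./##./##./##.]: V02[###/###/##./##.]+1* V12[##./###/###/##.]+1 V22[##./##./###/###]+1
p4 H@[###/###/##./##.] terminal -1; root [#../#../.../##.] d7

V's best at [#../#../.../##.]: V01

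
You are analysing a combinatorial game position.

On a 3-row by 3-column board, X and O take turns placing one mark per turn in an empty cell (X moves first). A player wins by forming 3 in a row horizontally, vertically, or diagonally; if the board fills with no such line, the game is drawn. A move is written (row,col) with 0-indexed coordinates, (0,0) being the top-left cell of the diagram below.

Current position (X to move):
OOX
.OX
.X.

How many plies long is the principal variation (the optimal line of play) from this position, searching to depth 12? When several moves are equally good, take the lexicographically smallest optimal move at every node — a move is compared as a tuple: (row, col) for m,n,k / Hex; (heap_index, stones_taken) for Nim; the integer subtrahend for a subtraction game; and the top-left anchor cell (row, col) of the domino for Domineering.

PV length from [OOX/.OX/.X.]: 1 ply

ply 1, X at OOX/.OX/.X. | (1,0)=-1→OOX/XOX/.X.; (2,0)=-1→OOX/.OX/XX.; (2,2)=+1→OOX/.OX/.XX*
ply 2: OOX/.OX/.XX is terminal -1 (O); from OOX/.OX/.X. depth 12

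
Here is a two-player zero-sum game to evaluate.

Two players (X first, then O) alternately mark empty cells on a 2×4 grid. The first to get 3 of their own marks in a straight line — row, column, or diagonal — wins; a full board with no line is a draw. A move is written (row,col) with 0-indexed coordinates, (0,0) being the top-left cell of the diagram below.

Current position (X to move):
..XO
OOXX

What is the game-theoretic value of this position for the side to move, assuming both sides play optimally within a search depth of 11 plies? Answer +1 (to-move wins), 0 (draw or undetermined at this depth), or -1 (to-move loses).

value(..XO/OOXX, X) = 0

ply 1, X at ..XO/OOXX | (0,0)=+0→X.XO/OOXX*; (0,1)=+0→.XXO/OOXX
ply 2, O at X.XO/OOXX | (0,1)=+0→XOXO/OOXX*
ply 3: XOXO/OOXX is terminal +0 (X); from ..XO/OOXX depth 11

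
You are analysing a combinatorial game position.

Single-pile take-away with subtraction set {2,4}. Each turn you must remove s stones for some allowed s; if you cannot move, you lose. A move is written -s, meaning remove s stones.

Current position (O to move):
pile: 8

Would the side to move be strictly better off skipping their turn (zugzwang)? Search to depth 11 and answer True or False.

zugzwang(8, O) = False

p1 O@[8]: -2[6]+1* -4[4]-1
p2 X@[6]: -2[4]-1* -4[2]-1
p3 O@[4]: -2[2]-1 -4[0]+1*
p4 X@[0] terminal -1; root [8] d11
pass branch (X moves first from the same position):
  | p1 X@[8]: -2[6]+1* -4[4]-1
  | p2 O@[6]: -2[4]-1* -4[2]-1
  | p3 X@[4]: -2[2]-1 -4[0]+1*
  | p4 O@[0] terminal -1; root [8] d11
O moving scores +1; O passing scores -1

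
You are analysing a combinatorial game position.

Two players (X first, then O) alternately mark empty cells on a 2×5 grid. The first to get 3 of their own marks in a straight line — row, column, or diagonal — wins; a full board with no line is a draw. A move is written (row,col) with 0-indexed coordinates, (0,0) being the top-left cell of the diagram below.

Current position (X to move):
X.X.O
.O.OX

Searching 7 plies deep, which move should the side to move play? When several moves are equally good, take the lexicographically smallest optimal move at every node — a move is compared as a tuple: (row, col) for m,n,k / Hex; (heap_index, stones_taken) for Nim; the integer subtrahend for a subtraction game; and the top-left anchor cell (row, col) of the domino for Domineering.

X's best at [X.X.O/.O.OX]: (0,1)

ply 1, X at X.X.O/.O.OX | (0,1)=+1→XXX.O/.O.OX*; (0,3)=-1→X.XXO/.O.OX; (1,0)=-1→X.X.O/XO.OX; (1,2)=+0→X.X.O/.OXOX
ply 2: XXX.O/.O.OX is terminal -1 (O); from X.X.O/.O.OX depth 7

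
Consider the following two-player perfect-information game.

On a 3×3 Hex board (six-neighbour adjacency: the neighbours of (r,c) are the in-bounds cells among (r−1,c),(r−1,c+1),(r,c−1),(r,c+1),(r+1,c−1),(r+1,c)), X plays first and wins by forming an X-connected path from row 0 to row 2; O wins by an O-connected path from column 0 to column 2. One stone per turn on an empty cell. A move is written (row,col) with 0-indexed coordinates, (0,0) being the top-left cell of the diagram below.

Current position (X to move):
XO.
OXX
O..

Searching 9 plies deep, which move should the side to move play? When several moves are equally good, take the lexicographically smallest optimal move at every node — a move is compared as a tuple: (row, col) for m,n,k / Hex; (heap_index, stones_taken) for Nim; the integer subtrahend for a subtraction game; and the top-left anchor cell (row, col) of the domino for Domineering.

ply 1, X at XO./OXX/O.. | (0,2)=+1→XOX/OXX/O..*; (2,1)=-1→XO./OXX/OX.; (2,2)=-1→XO./OXX/O.X
ply 2, O at XOX/OXX/O.. | (2,1)=-1→XOX/OXX/OO.*; (2,2)=-1→XOX/OXX/O.O
ply 3, X at XOX/OXX/OO. | (2,2)=+1→XOX/OXX/OOX*
ply 4: XOX/OXX/OOX is terminal -1 (O); from XO./OXX/O.. depth 9

X's best at [XO./OXX/O..]: (0,2)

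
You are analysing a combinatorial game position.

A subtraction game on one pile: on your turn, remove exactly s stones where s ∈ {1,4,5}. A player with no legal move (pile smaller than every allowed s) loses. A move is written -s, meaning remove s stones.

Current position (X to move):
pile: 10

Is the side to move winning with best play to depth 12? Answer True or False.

p1 X@[10]: -1[9]-1* -4[6]-1 -5[5]-1
p2 O@[9]: -1[8]+1* -4[5]-1 -5[4]-1
p3 X@[8]: -1[7]-1* -4[4]-1 -5[3]-1
p4 O@[7]: -1[6]-1 -4[3]-1 -5[2]+1*
p5 X@[2]: -1[1]-1*
p6 O@[1]: -1[0]+1*
p7 X@[0] terminal -1; root [10] d12

X winning at [10]: False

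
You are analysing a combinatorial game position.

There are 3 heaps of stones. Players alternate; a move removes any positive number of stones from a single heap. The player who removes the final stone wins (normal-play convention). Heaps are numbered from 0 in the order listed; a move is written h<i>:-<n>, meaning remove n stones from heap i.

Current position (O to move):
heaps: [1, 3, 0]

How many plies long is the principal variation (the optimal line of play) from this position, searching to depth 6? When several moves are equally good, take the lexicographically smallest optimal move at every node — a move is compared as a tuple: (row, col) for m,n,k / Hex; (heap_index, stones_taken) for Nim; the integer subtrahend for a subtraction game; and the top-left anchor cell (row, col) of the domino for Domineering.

[(1,3,0)] O move#1: h0:-1:-1/(0,3,0), h1:-1:-1/(1,2,0), h1:-2:+1/(1,1,0)*, h1:-3:-1/(1,0,0)
[(1,1,0)] X move#2: h0:-1:-1/(0,1,0)*, h1:-1:-1/(1,0,0)
[(0,1,0)] O move#3: h1:-1:+1/(0,0,0)*
[(0,0,0)] end (terminal -1, X#4); searched (1,3,0) to 6

PV length from [(1,3,0)]: 3 plies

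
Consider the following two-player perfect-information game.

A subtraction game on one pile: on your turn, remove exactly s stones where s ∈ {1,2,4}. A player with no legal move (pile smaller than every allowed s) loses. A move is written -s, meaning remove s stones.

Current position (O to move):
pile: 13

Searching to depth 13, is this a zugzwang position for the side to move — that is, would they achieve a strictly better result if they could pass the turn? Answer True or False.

zugzwang(13, O) = False

p1 O@[13]: -1[12]+1* -2[11]-1 -4[9]+1
p2 X@[12]: -1[11]-1* -2[10]-1 -4[8]-1
p3 O@[11]: -1[10]-1 -2[9]+1* -4[7]-1
p4 X@[9]: -1[8]-1* -2[7]-1 -4[5]-1
p5 O@[8]: -1[7]-1 -2[6]+1* -4[4]-1
p6 X@[6]: -1[5]-1* -2[4]-1 -4[2]-1
p7 O@[5]: -1[4]-1 -2[3]+1* -4[1]-1
p8 X@[3]: -1[2]-1* -2[1]-1
p9 O@[2]: -1[1]-1 -2[0]+1*
p10 X@[0] terminal -1; root [13] d13
suppose O passes — search the same position with X to move:
pass> p1 X@[13]: -1[12]+1* -2[11]-1 -4[9]+1
pass> p2 O@[12]: -1[11]-1* -2[10]-1 -4[8]-1
pass> p3 X@[11]: -1[10]-1 -2[9]+1* -4[7]-1
pass> p4 O@[9]: -1[8]-1* -2[7]-1 -4[5]-1
pass> p5 X@[8]: -1[7]-1 -2[6]+1* -4[4]-1
pass> p6 O@[6]: -1[5]-1* -2[4]-1 -4[2]-1
pass> p7 X@[5]: -1[4]-1 -2[3]+1* -4[1]-1
pass> p8 O@[3]: -1[2]-1* -2[1]-1
pass> p9 X@[2]: -1[1]-1 -2[0]+1*
pass> p10 O@[0] terminal -1; root [13] d13
for O: play +1, pass -1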